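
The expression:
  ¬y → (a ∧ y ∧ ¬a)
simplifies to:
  y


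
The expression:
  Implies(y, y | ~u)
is always true.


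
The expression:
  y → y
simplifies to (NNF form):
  True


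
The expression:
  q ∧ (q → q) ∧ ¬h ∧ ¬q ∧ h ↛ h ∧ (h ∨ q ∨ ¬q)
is never true.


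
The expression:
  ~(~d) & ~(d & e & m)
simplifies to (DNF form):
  (d & ~e) | (d & ~m)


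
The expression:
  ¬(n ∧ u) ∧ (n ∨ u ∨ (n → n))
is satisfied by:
  {u: False, n: False}
  {n: True, u: False}
  {u: True, n: False}


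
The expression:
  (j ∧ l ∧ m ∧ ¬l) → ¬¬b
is always true.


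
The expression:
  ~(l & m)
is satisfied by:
  {l: False, m: False}
  {m: True, l: False}
  {l: True, m: False}


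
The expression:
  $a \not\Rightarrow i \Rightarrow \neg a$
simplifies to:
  $i \vee \neg a$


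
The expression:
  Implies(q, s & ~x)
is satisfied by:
  {s: True, x: False, q: False}
  {x: False, q: False, s: False}
  {s: True, x: True, q: False}
  {x: True, s: False, q: False}
  {q: True, s: True, x: False}


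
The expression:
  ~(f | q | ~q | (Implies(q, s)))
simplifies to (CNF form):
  False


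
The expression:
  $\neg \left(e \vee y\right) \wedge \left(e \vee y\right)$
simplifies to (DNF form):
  $\text{False}$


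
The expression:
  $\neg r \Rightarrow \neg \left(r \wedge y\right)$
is always true.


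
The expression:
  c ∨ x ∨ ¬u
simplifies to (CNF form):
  c ∨ x ∨ ¬u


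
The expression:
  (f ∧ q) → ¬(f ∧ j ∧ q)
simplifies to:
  ¬f ∨ ¬j ∨ ¬q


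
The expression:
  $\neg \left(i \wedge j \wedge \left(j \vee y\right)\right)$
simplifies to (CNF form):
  $\neg i \vee \neg j$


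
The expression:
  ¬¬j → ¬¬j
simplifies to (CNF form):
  True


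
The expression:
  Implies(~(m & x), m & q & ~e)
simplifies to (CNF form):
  m & (q | x) & (x | ~e)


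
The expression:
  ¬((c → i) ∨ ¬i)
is never true.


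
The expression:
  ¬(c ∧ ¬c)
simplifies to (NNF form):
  True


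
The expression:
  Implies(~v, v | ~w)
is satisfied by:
  {v: True, w: False}
  {w: False, v: False}
  {w: True, v: True}


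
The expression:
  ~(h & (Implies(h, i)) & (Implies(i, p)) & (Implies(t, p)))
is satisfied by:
  {p: False, i: False, h: False}
  {h: True, p: False, i: False}
  {i: True, p: False, h: False}
  {h: True, i: True, p: False}
  {p: True, h: False, i: False}
  {h: True, p: True, i: False}
  {i: True, p: True, h: False}


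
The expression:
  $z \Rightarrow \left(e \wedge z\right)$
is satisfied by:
  {e: True, z: False}
  {z: False, e: False}
  {z: True, e: True}


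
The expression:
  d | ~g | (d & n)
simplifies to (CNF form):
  d | ~g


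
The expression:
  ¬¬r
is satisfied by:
  {r: True}


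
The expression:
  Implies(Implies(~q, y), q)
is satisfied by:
  {q: True, y: False}
  {y: False, q: False}
  {y: True, q: True}


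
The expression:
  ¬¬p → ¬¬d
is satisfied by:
  {d: True, p: False}
  {p: False, d: False}
  {p: True, d: True}


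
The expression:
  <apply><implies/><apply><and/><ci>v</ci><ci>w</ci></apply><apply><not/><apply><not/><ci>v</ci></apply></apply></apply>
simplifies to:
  <true/>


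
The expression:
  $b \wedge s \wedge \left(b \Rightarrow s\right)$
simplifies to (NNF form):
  $b \wedge s$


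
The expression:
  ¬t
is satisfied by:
  {t: False}


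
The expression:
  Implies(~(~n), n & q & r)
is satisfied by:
  {q: True, r: True, n: False}
  {q: True, r: False, n: False}
  {r: True, q: False, n: False}
  {q: False, r: False, n: False}
  {n: True, q: True, r: True}


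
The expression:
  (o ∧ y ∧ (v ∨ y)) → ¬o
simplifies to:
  ¬o ∨ ¬y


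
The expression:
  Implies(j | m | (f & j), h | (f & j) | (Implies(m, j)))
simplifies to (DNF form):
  h | j | ~m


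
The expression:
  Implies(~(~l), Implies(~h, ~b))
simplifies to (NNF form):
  h | ~b | ~l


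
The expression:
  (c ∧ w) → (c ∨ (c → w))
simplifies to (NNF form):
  True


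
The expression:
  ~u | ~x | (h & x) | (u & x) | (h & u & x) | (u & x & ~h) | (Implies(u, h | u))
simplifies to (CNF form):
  True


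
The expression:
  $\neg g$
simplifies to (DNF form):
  $\neg g$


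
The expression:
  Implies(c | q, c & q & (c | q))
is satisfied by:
  {c: False, q: False}
  {q: True, c: True}


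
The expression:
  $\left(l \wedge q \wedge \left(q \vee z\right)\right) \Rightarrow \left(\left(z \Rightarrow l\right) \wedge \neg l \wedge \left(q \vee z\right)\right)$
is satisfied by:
  {l: False, q: False}
  {q: True, l: False}
  {l: True, q: False}


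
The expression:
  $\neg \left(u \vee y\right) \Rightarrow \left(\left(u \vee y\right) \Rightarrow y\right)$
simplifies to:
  $\text{True}$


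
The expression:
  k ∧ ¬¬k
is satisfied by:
  {k: True}


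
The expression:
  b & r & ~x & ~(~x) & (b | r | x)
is never true.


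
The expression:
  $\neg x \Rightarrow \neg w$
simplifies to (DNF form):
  $x \vee \neg w$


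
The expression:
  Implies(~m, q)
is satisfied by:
  {q: True, m: True}
  {q: True, m: False}
  {m: True, q: False}


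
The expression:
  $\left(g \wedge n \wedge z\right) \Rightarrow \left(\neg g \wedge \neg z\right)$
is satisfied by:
  {g: False, z: False, n: False}
  {n: True, g: False, z: False}
  {z: True, g: False, n: False}
  {n: True, z: True, g: False}
  {g: True, n: False, z: False}
  {n: True, g: True, z: False}
  {z: True, g: True, n: False}


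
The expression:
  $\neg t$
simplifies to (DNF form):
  $\neg t$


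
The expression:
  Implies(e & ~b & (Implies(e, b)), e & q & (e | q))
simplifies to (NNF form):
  True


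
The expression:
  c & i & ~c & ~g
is never true.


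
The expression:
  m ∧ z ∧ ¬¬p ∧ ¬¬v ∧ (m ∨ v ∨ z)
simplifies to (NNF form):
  m ∧ p ∧ v ∧ z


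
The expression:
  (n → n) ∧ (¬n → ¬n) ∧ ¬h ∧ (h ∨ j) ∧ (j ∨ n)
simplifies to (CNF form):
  j ∧ ¬h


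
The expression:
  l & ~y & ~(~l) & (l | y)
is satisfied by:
  {l: True, y: False}


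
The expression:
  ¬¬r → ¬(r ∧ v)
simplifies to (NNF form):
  ¬r ∨ ¬v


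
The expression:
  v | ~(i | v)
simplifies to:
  v | ~i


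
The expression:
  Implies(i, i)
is always true.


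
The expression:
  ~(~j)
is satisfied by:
  {j: True}


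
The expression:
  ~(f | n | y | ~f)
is never true.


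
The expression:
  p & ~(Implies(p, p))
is never true.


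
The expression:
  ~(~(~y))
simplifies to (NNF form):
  ~y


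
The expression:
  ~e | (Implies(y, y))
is always true.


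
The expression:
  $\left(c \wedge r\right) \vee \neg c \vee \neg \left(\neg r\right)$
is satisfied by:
  {r: True, c: False}
  {c: False, r: False}
  {c: True, r: True}


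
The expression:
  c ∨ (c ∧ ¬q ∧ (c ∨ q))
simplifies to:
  c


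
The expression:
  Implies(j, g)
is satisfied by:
  {g: True, j: False}
  {j: False, g: False}
  {j: True, g: True}


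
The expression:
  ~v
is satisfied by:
  {v: False}


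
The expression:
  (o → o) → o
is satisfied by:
  {o: True}


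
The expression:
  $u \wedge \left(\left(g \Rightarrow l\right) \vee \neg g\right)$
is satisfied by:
  {u: True, l: True, g: False}
  {u: True, g: False, l: False}
  {u: True, l: True, g: True}


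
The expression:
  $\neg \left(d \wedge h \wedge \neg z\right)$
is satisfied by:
  {z: True, h: False, d: False}
  {h: False, d: False, z: False}
  {d: True, z: True, h: False}
  {d: True, h: False, z: False}
  {z: True, h: True, d: False}
  {h: True, z: False, d: False}
  {d: True, h: True, z: True}


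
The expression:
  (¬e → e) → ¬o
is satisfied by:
  {e: False, o: False}
  {o: True, e: False}
  {e: True, o: False}


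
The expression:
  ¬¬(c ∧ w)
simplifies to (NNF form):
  c ∧ w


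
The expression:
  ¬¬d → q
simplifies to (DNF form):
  q ∨ ¬d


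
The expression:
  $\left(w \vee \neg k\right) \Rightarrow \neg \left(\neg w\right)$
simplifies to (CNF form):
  $k \vee w$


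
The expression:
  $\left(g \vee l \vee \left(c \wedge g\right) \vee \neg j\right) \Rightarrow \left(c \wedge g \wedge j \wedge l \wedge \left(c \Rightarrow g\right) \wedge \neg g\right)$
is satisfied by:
  {j: True, g: False, l: False}


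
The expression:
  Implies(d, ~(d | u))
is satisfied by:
  {d: False}


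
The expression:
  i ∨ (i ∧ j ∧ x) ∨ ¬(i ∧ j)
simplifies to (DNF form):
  True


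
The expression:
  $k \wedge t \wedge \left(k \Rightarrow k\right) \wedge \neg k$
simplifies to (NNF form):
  $\text{False}$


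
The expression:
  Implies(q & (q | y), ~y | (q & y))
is always true.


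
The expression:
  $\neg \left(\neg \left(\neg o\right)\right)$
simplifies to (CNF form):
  $\neg o$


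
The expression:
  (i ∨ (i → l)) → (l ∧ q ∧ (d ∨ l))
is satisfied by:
  {q: True, l: True}


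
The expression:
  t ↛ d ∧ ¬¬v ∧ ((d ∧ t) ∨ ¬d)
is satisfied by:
  {t: True, v: True, d: False}


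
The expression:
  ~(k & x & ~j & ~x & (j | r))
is always true.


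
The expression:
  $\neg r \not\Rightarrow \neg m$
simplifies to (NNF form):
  $m \wedge \neg r$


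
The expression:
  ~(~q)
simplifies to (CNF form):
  q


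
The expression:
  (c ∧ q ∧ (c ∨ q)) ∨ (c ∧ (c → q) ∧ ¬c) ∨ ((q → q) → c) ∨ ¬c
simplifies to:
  True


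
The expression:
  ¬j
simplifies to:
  ¬j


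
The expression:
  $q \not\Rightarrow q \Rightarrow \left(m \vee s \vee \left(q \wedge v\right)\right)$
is always true.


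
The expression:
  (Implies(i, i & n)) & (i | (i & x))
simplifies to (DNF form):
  i & n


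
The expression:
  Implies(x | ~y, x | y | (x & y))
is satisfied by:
  {y: True, x: True}
  {y: True, x: False}
  {x: True, y: False}


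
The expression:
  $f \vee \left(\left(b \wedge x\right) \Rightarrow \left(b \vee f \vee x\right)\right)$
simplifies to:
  $\text{True}$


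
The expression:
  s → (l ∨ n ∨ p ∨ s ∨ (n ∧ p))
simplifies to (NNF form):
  True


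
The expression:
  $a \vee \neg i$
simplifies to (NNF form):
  $a \vee \neg i$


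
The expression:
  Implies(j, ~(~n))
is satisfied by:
  {n: True, j: False}
  {j: False, n: False}
  {j: True, n: True}


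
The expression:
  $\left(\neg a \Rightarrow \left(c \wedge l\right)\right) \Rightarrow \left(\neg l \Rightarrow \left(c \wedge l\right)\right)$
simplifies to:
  $l \vee \neg a$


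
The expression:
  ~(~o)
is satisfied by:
  {o: True}


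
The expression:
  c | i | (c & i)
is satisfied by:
  {i: True, c: True}
  {i: True, c: False}
  {c: True, i: False}


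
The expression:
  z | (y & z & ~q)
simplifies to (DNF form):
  z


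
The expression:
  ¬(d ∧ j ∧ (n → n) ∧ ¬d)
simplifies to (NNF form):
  True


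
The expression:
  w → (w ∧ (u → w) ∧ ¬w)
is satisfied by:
  {w: False}


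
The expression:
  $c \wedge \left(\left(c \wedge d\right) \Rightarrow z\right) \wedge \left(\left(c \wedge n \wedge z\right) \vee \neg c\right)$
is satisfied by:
  {c: True, z: True, n: True}


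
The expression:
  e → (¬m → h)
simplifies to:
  h ∨ m ∨ ¬e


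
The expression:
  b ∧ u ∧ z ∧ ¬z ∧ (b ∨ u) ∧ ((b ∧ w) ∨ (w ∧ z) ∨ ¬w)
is never true.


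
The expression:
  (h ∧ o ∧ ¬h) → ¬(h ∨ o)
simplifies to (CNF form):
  True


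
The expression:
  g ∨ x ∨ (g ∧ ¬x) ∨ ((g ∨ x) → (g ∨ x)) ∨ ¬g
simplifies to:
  True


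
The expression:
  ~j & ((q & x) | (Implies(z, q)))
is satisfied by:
  {q: True, z: False, j: False}
  {z: False, j: False, q: False}
  {q: True, z: True, j: False}


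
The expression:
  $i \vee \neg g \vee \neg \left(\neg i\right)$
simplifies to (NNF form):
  $i \vee \neg g$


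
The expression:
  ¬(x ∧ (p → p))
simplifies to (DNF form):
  ¬x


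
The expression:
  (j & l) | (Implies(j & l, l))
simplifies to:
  True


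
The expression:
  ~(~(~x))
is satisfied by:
  {x: False}


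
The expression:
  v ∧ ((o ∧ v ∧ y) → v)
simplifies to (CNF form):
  v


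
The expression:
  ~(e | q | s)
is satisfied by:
  {q: False, e: False, s: False}


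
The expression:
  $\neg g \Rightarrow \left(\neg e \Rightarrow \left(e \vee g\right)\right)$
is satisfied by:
  {e: True, g: True}
  {e: True, g: False}
  {g: True, e: False}


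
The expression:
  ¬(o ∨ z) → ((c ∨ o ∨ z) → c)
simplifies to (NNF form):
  True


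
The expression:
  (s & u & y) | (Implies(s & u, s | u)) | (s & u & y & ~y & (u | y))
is always true.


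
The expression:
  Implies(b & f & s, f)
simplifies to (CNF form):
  True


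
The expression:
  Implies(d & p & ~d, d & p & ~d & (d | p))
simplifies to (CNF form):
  True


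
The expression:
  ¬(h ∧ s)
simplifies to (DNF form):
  ¬h ∨ ¬s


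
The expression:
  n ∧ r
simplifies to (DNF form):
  n ∧ r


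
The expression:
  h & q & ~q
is never true.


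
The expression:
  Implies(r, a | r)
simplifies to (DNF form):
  True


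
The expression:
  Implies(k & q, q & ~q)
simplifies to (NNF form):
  ~k | ~q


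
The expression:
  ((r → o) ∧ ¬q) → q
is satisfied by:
  {q: True, r: True, o: False}
  {q: True, r: False, o: False}
  {q: True, o: True, r: True}
  {q: True, o: True, r: False}
  {r: True, o: False, q: False}


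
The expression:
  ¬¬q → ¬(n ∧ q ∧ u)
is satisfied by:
  {u: False, q: False, n: False}
  {n: True, u: False, q: False}
  {q: True, u: False, n: False}
  {n: True, q: True, u: False}
  {u: True, n: False, q: False}
  {n: True, u: True, q: False}
  {q: True, u: True, n: False}


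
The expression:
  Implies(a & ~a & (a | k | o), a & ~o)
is always true.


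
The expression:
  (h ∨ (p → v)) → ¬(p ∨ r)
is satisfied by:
  {r: False, h: False, p: False, v: False}
  {v: True, r: False, h: False, p: False}
  {h: True, v: False, r: False, p: False}
  {v: True, h: True, r: False, p: False}
  {p: True, v: False, r: False, h: False}
  {p: True, r: True, v: False, h: False}


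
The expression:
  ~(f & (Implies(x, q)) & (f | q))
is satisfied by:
  {x: True, f: False, q: False}
  {x: False, f: False, q: False}
  {q: True, x: True, f: False}
  {q: True, x: False, f: False}
  {f: True, x: True, q: False}


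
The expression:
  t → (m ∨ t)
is always true.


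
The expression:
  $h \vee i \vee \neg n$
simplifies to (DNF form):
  $h \vee i \vee \neg n$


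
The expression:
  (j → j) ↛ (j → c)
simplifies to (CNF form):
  j ∧ ¬c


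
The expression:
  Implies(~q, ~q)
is always true.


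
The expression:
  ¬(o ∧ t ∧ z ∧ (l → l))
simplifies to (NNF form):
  ¬o ∨ ¬t ∨ ¬z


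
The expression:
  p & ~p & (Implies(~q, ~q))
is never true.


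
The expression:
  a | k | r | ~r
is always true.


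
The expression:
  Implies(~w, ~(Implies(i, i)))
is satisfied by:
  {w: True}


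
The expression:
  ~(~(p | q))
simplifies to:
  p | q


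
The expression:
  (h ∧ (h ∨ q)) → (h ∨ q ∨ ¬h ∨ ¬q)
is always true.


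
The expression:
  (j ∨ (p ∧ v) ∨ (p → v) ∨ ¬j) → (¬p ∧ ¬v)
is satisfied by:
  {v: False, p: False}


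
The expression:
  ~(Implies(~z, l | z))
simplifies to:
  ~l & ~z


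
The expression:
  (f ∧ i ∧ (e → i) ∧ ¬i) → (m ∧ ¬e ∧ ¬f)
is always true.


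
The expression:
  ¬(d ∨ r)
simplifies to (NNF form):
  ¬d ∧ ¬r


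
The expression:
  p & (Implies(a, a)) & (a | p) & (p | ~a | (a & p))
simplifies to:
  p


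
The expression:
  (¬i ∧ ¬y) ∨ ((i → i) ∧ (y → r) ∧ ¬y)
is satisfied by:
  {y: False}


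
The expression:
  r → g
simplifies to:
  g ∨ ¬r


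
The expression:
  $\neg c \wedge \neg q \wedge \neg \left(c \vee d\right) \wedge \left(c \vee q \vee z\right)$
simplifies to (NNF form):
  $z \wedge \neg c \wedge \neg d \wedge \neg q$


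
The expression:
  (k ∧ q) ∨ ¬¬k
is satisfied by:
  {k: True}


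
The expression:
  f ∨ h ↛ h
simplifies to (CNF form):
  f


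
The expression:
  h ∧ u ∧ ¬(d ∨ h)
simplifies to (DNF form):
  False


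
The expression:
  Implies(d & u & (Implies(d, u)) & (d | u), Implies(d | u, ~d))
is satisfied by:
  {u: False, d: False}
  {d: True, u: False}
  {u: True, d: False}


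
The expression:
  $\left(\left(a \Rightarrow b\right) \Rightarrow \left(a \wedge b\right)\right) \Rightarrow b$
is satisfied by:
  {b: True, a: False}
  {a: False, b: False}
  {a: True, b: True}


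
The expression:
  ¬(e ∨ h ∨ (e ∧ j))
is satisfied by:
  {e: False, h: False}


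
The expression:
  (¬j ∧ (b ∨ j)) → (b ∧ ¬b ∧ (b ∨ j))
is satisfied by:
  {j: True, b: False}
  {b: False, j: False}
  {b: True, j: True}


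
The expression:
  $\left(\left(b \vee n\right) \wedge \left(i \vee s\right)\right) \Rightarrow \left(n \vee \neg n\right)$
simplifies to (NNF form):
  $\text{True}$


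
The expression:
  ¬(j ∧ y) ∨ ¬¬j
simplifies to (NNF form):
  True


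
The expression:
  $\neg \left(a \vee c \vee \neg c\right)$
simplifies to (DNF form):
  $\text{False}$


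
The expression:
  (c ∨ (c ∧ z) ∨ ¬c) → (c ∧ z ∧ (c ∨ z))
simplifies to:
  c ∧ z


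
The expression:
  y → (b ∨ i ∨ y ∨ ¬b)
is always true.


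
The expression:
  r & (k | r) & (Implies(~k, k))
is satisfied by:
  {r: True, k: True}


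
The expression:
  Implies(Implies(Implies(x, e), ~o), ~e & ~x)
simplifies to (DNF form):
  (e & o) | (~e & ~x)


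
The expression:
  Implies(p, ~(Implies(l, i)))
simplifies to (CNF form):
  (l | ~p) & (~i | ~p)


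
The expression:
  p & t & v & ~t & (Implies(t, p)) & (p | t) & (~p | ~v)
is never true.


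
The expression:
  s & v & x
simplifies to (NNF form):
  s & v & x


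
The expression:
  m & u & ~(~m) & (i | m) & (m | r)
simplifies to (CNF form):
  m & u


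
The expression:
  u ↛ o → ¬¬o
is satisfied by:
  {o: True, u: False}
  {u: False, o: False}
  {u: True, o: True}


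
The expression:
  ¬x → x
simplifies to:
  x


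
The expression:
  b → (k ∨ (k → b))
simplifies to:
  True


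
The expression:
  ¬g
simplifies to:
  ¬g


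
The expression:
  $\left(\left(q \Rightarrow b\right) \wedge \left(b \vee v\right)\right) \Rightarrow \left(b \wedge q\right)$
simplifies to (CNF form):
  $\left(q \vee \neg b\right) \wedge \left(q \vee \neg v\right)$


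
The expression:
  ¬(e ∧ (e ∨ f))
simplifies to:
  ¬e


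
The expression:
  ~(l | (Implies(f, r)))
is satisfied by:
  {f: True, r: False, l: False}


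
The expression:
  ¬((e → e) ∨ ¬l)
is never true.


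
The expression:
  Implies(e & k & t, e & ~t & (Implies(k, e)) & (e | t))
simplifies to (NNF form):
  ~e | ~k | ~t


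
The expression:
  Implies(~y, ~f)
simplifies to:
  y | ~f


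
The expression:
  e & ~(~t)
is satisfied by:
  {t: True, e: True}


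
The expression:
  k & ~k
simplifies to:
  False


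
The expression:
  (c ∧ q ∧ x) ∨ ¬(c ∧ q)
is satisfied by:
  {x: True, c: False, q: False}
  {c: False, q: False, x: False}
  {x: True, q: True, c: False}
  {q: True, c: False, x: False}
  {x: True, c: True, q: False}
  {c: True, x: False, q: False}
  {x: True, q: True, c: True}


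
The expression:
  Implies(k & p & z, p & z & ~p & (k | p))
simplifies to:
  ~k | ~p | ~z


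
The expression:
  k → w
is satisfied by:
  {w: True, k: False}
  {k: False, w: False}
  {k: True, w: True}


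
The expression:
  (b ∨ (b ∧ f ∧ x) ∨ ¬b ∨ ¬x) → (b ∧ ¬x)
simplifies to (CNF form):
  b ∧ ¬x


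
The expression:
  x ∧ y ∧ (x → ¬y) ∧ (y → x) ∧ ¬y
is never true.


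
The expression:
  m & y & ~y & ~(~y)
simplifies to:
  False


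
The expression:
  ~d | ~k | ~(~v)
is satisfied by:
  {v: True, k: False, d: False}
  {k: False, d: False, v: False}
  {d: True, v: True, k: False}
  {d: True, k: False, v: False}
  {v: True, k: True, d: False}
  {k: True, v: False, d: False}
  {d: True, k: True, v: True}


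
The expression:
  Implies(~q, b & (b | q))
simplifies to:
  b | q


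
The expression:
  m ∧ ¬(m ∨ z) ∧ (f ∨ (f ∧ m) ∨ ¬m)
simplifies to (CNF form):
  False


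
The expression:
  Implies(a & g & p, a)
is always true.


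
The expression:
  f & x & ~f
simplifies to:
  False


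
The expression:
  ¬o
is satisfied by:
  {o: False}


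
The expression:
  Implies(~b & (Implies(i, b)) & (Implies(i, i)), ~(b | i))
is always true.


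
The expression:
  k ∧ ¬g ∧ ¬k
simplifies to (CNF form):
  False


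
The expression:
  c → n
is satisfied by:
  {n: True, c: False}
  {c: False, n: False}
  {c: True, n: True}


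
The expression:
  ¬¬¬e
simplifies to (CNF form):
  ¬e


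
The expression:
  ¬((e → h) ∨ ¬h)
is never true.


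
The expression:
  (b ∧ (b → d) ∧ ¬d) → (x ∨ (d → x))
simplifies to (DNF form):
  True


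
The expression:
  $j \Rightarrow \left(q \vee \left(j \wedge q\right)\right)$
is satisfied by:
  {q: True, j: False}
  {j: False, q: False}
  {j: True, q: True}


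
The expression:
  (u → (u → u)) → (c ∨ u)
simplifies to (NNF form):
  c ∨ u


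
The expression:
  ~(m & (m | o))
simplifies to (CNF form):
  ~m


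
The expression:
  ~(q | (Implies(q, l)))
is never true.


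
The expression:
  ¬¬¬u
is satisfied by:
  {u: False}


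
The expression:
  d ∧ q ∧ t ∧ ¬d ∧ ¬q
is never true.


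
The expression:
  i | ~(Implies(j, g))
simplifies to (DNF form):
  i | (j & ~g)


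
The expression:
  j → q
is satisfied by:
  {q: True, j: False}
  {j: False, q: False}
  {j: True, q: True}


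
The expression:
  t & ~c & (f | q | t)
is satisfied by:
  {t: True, c: False}


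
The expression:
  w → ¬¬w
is always true.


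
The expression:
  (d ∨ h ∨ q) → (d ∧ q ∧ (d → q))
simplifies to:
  (d ∨ ¬h) ∧ (d ∨ ¬q) ∧ (q ∨ ¬d)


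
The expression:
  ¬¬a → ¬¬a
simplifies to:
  True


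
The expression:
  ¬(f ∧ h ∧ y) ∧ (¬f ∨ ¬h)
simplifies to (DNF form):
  ¬f ∨ ¬h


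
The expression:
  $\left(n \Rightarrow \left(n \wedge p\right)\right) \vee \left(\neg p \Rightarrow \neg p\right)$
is always true.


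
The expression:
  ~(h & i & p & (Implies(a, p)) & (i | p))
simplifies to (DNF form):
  ~h | ~i | ~p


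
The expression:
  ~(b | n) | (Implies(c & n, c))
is always true.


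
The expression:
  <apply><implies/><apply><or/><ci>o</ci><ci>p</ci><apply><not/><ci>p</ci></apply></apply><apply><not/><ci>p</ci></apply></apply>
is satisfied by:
  {p: False}


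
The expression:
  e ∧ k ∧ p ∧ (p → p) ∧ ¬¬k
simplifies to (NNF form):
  e ∧ k ∧ p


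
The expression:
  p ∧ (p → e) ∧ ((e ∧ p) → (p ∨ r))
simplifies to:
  e ∧ p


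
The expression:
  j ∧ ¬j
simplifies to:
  False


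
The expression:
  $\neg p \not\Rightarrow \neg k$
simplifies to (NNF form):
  $k \wedge \neg p$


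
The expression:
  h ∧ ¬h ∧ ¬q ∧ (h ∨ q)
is never true.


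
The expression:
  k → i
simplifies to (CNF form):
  i ∨ ¬k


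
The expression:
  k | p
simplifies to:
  k | p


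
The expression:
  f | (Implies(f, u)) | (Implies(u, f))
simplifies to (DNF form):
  True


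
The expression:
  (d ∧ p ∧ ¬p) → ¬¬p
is always true.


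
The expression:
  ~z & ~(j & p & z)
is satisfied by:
  {z: False}


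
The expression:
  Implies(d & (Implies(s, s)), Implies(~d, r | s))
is always true.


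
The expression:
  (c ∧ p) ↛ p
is never true.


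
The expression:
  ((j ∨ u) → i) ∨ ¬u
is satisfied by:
  {i: True, u: False}
  {u: False, i: False}
  {u: True, i: True}


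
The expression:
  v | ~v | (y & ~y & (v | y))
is always true.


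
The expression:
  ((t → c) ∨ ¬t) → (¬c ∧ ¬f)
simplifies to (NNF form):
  ¬c ∧ (t ∨ ¬f)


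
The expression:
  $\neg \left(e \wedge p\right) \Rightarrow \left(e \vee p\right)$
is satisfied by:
  {e: True, p: True}
  {e: True, p: False}
  {p: True, e: False}


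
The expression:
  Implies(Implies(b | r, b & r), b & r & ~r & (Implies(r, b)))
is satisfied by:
  {r: True, b: False}
  {b: True, r: False}


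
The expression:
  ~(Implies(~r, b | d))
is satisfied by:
  {d: False, r: False, b: False}


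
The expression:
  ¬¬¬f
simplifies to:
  ¬f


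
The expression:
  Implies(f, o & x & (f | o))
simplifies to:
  ~f | (o & x)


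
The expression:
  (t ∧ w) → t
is always true.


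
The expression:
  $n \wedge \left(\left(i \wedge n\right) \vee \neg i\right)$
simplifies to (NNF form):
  $n$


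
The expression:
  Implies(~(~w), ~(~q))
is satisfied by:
  {q: True, w: False}
  {w: False, q: False}
  {w: True, q: True}


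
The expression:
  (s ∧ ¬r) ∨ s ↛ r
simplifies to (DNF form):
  s ∧ ¬r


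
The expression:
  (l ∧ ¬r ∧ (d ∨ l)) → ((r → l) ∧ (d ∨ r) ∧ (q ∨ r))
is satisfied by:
  {r: True, d: True, q: True, l: False}
  {r: True, d: True, q: False, l: False}
  {r: True, q: True, l: False, d: False}
  {r: True, q: False, l: False, d: False}
  {d: True, q: True, l: False, r: False}
  {d: True, q: False, l: False, r: False}
  {q: True, d: False, l: False, r: False}
  {q: False, d: False, l: False, r: False}
  {r: True, d: True, l: True, q: True}
  {r: True, d: True, l: True, q: False}
  {r: True, l: True, q: True, d: False}
  {r: True, l: True, q: False, d: False}
  {d: True, l: True, q: True, r: False}


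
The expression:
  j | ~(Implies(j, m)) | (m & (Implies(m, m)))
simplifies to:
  j | m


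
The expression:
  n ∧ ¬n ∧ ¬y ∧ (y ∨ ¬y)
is never true.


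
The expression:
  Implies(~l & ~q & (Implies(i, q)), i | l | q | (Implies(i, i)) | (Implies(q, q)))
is always true.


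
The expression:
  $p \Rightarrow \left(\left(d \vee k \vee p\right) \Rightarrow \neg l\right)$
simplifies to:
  $\neg l \vee \neg p$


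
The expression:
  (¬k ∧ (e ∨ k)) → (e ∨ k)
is always true.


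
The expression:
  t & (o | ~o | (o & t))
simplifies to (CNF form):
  t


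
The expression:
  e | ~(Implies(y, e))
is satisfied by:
  {y: True, e: True}
  {y: True, e: False}
  {e: True, y: False}


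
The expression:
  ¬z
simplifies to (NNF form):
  ¬z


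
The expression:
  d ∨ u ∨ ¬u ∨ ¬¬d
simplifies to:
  True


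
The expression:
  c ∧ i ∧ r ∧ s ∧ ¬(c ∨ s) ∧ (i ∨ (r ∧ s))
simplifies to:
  False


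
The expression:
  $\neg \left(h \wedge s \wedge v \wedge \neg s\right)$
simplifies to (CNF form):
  $\text{True}$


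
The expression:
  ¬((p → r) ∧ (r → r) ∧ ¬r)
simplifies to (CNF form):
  p ∨ r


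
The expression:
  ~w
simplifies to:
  ~w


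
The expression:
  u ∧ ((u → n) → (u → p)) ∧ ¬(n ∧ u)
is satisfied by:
  {u: True, n: False}


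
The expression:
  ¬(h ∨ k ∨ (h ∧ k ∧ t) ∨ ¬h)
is never true.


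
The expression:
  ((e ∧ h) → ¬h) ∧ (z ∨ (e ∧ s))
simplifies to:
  (e ∨ z) ∧ (s ∨ z) ∧ (¬e ∨ ¬h)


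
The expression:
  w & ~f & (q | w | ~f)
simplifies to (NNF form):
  w & ~f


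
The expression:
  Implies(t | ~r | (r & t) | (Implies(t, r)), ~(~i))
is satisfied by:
  {i: True}


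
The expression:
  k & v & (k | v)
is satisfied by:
  {k: True, v: True}


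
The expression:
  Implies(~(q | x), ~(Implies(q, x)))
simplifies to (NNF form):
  q | x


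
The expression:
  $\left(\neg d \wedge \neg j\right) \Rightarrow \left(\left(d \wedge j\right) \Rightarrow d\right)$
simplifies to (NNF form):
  $\text{True}$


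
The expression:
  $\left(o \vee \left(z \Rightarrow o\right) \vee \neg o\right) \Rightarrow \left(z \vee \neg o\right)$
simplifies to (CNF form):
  $z \vee \neg o$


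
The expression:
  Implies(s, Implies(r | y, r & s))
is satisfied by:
  {r: True, s: False, y: False}
  {s: False, y: False, r: False}
  {r: True, y: True, s: False}
  {y: True, s: False, r: False}
  {r: True, s: True, y: False}
  {s: True, r: False, y: False}
  {r: True, y: True, s: True}


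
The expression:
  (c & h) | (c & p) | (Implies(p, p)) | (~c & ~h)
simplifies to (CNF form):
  True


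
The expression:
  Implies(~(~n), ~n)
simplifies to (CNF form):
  ~n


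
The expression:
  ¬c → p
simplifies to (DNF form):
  c ∨ p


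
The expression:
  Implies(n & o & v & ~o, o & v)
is always true.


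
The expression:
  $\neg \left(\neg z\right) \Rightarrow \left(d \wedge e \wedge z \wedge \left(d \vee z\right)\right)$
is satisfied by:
  {d: True, e: True, z: False}
  {d: True, e: False, z: False}
  {e: True, d: False, z: False}
  {d: False, e: False, z: False}
  {d: True, z: True, e: True}


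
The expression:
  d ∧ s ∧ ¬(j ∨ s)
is never true.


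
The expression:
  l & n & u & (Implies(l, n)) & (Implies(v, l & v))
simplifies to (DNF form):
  l & n & u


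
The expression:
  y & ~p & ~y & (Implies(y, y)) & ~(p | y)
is never true.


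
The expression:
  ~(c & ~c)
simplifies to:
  True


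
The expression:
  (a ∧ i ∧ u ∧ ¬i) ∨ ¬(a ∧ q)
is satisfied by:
  {q: False, a: False}
  {a: True, q: False}
  {q: True, a: False}


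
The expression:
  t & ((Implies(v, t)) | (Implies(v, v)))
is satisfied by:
  {t: True}


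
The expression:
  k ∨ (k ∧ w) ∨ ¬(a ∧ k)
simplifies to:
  True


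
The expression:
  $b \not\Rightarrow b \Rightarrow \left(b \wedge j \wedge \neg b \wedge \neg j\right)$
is always true.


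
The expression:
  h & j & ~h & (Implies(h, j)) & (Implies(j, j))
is never true.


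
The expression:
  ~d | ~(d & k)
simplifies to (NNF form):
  ~d | ~k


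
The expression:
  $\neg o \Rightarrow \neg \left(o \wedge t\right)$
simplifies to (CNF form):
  $\text{True}$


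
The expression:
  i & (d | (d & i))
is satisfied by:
  {i: True, d: True}


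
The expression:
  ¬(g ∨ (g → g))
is never true.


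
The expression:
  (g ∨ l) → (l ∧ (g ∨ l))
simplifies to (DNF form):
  l ∨ ¬g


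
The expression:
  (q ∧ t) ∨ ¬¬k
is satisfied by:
  {k: True, q: True, t: True}
  {k: True, q: True, t: False}
  {k: True, t: True, q: False}
  {k: True, t: False, q: False}
  {q: True, t: True, k: False}


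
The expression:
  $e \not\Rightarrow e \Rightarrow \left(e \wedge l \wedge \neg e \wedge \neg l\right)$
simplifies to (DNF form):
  $\text{True}$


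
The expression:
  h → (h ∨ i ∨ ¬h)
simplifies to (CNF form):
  True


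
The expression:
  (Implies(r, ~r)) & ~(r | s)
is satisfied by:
  {r: False, s: False}


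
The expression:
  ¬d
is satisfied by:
  {d: False}


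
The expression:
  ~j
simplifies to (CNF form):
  ~j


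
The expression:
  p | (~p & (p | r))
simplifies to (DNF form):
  p | r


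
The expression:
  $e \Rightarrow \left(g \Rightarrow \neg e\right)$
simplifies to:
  $\neg e \vee \neg g$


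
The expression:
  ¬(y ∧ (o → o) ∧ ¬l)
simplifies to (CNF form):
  l ∨ ¬y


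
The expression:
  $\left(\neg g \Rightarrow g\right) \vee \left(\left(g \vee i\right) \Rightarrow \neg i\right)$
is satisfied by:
  {g: True, i: False}
  {i: False, g: False}
  {i: True, g: True}


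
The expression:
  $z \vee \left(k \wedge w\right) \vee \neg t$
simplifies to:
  $z \vee \left(k \wedge w\right) \vee \neg t$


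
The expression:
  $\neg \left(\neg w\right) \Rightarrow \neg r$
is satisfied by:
  {w: False, r: False}
  {r: True, w: False}
  {w: True, r: False}


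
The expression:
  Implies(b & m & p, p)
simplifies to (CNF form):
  True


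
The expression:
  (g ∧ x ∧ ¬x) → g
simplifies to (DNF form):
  True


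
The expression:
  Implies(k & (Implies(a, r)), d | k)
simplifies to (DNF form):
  True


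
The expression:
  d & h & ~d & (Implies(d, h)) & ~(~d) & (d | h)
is never true.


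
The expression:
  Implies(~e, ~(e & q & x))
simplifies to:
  True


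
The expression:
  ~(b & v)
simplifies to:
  ~b | ~v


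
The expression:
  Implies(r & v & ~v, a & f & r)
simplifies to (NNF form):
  True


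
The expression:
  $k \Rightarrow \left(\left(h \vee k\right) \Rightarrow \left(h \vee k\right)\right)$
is always true.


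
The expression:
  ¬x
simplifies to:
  ¬x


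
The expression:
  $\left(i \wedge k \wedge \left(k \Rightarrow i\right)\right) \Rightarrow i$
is always true.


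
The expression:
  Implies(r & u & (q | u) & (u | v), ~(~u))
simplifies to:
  True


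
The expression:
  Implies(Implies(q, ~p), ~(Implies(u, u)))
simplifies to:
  p & q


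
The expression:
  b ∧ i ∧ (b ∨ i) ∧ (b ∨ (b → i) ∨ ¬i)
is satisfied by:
  {i: True, b: True}


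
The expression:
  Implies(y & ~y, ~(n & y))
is always true.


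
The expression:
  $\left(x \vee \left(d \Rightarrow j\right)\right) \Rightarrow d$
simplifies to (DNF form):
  $d$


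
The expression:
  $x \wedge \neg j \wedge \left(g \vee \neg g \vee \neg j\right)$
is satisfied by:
  {x: True, j: False}


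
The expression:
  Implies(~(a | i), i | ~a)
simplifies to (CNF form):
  True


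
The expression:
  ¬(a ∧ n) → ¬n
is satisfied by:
  {a: True, n: False}
  {n: False, a: False}
  {n: True, a: True}


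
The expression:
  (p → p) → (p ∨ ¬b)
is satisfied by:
  {p: True, b: False}
  {b: False, p: False}
  {b: True, p: True}


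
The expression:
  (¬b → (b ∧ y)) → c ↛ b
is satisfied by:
  {b: False}


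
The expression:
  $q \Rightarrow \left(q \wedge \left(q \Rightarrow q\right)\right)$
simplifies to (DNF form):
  $\text{True}$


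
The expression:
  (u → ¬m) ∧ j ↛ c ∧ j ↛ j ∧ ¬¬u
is never true.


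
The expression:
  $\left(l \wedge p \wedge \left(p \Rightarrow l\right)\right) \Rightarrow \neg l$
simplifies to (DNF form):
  $\neg l \vee \neg p$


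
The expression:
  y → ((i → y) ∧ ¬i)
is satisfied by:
  {y: False, i: False}
  {i: True, y: False}
  {y: True, i: False}


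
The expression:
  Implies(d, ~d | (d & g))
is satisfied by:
  {g: True, d: False}
  {d: False, g: False}
  {d: True, g: True}


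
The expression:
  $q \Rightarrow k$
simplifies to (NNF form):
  $k \vee \neg q$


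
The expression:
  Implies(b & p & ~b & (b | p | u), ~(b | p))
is always true.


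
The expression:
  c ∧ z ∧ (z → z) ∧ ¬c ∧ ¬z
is never true.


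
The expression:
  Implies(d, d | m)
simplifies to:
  True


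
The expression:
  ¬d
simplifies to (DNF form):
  ¬d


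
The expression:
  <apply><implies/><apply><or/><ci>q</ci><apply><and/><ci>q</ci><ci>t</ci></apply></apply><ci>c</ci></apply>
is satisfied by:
  {c: True, q: False}
  {q: False, c: False}
  {q: True, c: True}


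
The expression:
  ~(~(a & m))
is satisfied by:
  {a: True, m: True}


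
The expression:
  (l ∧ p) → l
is always true.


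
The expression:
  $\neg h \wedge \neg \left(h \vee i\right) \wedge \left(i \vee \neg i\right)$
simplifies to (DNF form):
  $\neg h \wedge \neg i$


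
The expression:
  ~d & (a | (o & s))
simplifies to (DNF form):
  (a & ~d) | (a & o & ~d) | (a & s & ~d) | (o & s & ~d)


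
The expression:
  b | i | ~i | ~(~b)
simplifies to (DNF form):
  True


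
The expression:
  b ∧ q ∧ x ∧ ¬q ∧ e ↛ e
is never true.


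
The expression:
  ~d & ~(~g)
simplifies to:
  g & ~d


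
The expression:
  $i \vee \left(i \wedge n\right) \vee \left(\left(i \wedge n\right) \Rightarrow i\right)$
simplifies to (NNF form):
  $\text{True}$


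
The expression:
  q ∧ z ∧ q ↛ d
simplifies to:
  q ∧ z ∧ ¬d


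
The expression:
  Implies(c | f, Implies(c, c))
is always true.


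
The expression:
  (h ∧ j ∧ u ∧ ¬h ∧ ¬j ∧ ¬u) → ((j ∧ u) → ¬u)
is always true.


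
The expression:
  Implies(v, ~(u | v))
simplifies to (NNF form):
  ~v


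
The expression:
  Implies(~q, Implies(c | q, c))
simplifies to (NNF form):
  True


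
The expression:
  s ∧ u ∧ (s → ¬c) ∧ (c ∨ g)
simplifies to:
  g ∧ s ∧ u ∧ ¬c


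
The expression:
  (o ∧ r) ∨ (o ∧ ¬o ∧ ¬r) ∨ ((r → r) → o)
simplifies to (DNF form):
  o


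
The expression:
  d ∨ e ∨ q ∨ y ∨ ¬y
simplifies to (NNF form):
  True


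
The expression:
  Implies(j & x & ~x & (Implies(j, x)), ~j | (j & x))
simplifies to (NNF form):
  True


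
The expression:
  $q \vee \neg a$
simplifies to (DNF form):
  $q \vee \neg a$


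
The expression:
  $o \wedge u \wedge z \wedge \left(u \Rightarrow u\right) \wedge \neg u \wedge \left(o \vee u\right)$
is never true.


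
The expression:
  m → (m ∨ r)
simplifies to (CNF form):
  True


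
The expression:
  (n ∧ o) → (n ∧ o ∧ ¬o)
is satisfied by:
  {o: False, n: False}
  {n: True, o: False}
  {o: True, n: False}


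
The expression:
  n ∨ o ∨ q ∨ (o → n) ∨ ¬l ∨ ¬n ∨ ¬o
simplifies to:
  True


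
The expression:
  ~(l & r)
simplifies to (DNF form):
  ~l | ~r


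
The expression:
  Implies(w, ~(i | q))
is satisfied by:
  {i: False, w: False, q: False}
  {q: True, i: False, w: False}
  {i: True, q: False, w: False}
  {q: True, i: True, w: False}
  {w: True, q: False, i: False}


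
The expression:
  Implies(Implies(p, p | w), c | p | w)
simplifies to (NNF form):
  c | p | w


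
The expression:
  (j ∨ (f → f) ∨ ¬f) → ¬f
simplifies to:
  ¬f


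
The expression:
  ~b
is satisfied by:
  {b: False}


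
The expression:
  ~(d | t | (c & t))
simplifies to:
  ~d & ~t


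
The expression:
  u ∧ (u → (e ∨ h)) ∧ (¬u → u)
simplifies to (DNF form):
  (e ∧ u) ∨ (h ∧ u)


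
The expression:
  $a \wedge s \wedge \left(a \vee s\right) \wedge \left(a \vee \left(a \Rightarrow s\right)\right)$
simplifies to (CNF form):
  $a \wedge s$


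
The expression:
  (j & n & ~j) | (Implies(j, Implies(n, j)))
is always true.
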